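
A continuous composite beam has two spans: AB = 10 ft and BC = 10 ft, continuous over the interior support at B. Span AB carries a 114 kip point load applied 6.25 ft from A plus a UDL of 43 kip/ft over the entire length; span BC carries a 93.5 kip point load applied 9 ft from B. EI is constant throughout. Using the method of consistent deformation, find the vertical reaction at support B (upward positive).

R_B = 375.7 kip

Release continuity at B by inserting a hinge; the redundant is the internal moment M_B. The primary structure is two simply-supported spans AB and BC.
Discontinuity in slope at B on the released structure — sum the simple-span end rotations:
  span AB: point load 114 at a = 6.25: Pab(L + a)/(6LEI) = 723.6/EI
  span AB: UDL 43: wL³/(24EI) = 1792/EI
  span BC: point load 93.5 at a = 9: Pab(L + b)/(6LEI) = 154.3/EI
  relative rotation θ_0 = (2515 + 154.3)/EI = 2670/EI
A unit hogging moment at B produces rotation L₁/(3EI) + L₂/(3EI) = 6.667/EI.
Compatibility: M_B·(L₁+L₂)/(3EI) = θ_0, giving M_B = 400.4 kip·ft (hogging).
Span AB, ΣM about A with M_B applied at B: R_B^{AB}·10 = 2862 + 400.4, so R_B^{AB} = 326.3 kip and R_A = 544 − 326.3 = 217.7 kip.
Span BC, ΣM about C: R_B^{BC}·10 = 93.5 + 400.4, so R_B^{BC} = 49.39 kip and R_C = 93.5 − 49.39 = 44.11 kip.
R_B = 326.3 + 49.39 = 375.7 kip.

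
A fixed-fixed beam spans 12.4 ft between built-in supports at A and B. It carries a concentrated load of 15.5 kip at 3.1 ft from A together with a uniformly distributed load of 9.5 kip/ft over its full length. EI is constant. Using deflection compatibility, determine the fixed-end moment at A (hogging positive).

Release both end moments; the primary structure is a simply-supported span AB with redundants M_A and M_B.
On the primary (simply-supported) span, the end slopes from the loading are:
  at A: point load 15.5 at a = 3.1: Pab(L + b)/(6LEI) = 130.3/EI
  at B: point load 15.5 at a = 3.1: Pab(L + a)/(6LEI) = 93.1/EI
  at A: UDL 9.5: wL³/(24EI) = 754.7/EI
  at B: UDL 9.5: wL³/(24EI) = 754.7/EI
  θ_A0 = 885/EI,  θ_B0 = 847.8/EI
Flexibility coefficients: a unit moment at one end gives L/(3EI) there and L/(6EI) at the far end, so f₁₁ = f₂₂ = 4.133/EI and f₁₂ = f₂₁ = 2.067/EI.
Compatibility — zero rotation at each built-in end:
  4.133 M_A + 2.067 M_B = 885
  2.067 M_A + 4.133 M_B = 847.8
Solving the pair gives M_A = 148.8 kip·ft and M_B = 130.7 kip·ft (hogging).

M_A = 148.8 kip·ft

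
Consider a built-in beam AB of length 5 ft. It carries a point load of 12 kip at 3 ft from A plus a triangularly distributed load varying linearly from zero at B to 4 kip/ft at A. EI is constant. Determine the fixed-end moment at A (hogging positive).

M_A = 10.76 kip·ft

Release both end moments; the primary structure is a simply-supported span AB with redundants M_A and M_B.
End rotations of the released simple span under the applied load (×1/EI):
  at A: point load 12 at a = 3: Pab(L + b)/(6LEI) = 16.8/EI
  at B: point load 12 at a = 3: Pab(L + a)/(6LEI) = 19.2/EI
  at A: triangular load, peak 4: w₀L³/(45EI) = 11.11/EI
  at B: triangular load, peak 4: 7w₀L³/(360EI) = 9.722/EI
  θ_A0 = 27.91/EI,  θ_B0 = 28.92/EI
Flexibility coefficients: a unit moment at one end gives L/(3EI) there and L/(6EI) at the far end, so f₁₁ = f₂₂ = 1.667/EI and f₁₂ = f₂₁ = 0.8333/EI.
Compatibility — zero rotation at each built-in end:
  1.667 M_A + 0.8333 M_B = 27.91
  0.8333 M_A + 1.667 M_B = 28.92
Solving the pair gives M_A = 10.76 kip·ft and M_B = 11.97 kip·ft (hogging).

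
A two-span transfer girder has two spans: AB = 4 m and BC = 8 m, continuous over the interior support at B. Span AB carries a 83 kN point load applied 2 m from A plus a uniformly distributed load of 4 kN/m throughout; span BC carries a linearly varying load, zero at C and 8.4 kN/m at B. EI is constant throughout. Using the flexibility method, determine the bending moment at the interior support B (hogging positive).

Take M_B as the redundant. Released structure: two simple spans AB and BC with a hinge at B.
Rotations at B on the released spans (each span's end-slope, ×1/EI):
  span AB: point load 83 at a = 2: Pab(L + a)/(6LEI) = 83/EI
  span AB: UDL 4: wL³/(24EI) = 10.67/EI
  span BC: triangular load, peak 8.4: w₀L³/(45EI) = 95.57/EI
  relative rotation θ_0 = (93.67 + 95.57)/EI = 189.2/EI
A unit hogging moment at B produces rotation L₁/(3EI) + L₂/(3EI) = 4/EI.
Compatibility: M_B·(L₁+L₂)/(3EI) = θ_0, giving M_B = 47.31 kN·m (hogging).

M_B = 47.31 kN·m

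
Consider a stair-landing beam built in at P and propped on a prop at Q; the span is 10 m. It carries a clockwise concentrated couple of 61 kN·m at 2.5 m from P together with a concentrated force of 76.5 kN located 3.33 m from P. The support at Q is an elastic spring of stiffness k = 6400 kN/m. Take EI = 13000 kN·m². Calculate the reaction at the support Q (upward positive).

R_Q = 15.22 kN

Take the reaction at Q as the redundant and release it; the primary structure is a cantilever fixed at P.
Deflection at Q on the released cantilever, summing each load's contribution:
  clockwise couple 61 at a = 2.5: M₀a(2L − a)/(2EI) = 1334/EI
  point load 76.5 at a = 3.33: Pa²(3L − a)/(6EI) = 3771/EI
  δ_0 = 5105/EI
Tip deflection under a unit load at Q: L³/(3EI) = 333.3/EI.
With EI = 13000 kN·m²: δ_0 = 0.3927 m and δ_{QQ} = 0.025641 m/kN.
Compatibility — the spring shortens by R_Q/k under the reaction it provides: δ_0 − R_Q·δ_{QQ} = R_Q/k. With 1/k = 0.000156 m/kN, R_Q = δ_0 / (δ_{QQ} + 1/k) = 0.3927 / (0.025641 + 0.000156) = 15.22 kN.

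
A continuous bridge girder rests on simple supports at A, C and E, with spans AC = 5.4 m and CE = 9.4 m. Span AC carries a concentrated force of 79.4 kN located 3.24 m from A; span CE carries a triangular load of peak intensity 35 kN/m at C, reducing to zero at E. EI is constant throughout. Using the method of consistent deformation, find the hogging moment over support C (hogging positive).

M_C = 161 kN·m

Take M_C as the redundant. Released structure: two simple spans AC and CE with a hinge at C.
Discontinuity in slope at C on the released structure — sum the simple-span end rotations:
  span AC: point load 79.4 at a = 3.24: Pab(L + a)/(6LEI) = 148.2/EI
  span CE: triangular load, peak 35: w₀L³/(45EI) = 646/EI
  relative rotation θ_0 = (148.2 + 646)/EI = 794.2/EI
A unit hogging moment at C produces rotation L₁/(3EI) + L₂/(3EI) = 4.933/EI.
Compatibility: M_C·(L₁+L₂)/(3EI) = θ_0, giving M_C = 161 kN·m (hogging).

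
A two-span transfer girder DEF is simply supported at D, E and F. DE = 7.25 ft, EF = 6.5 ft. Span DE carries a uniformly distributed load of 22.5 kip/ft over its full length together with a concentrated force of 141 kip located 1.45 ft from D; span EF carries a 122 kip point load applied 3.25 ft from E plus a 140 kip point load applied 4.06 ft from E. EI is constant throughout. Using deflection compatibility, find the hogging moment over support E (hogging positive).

Insert a hinge at E; M_E is the redundant, and each span becomes simply supported.
Discontinuity in slope at E on the released structure — sum the simple-span end rotations:
  span DE: UDL 22.5: wL³/(24EI) = 357.3/EI
  span DE: point load 141 at a = 1.45: Pab(L + a)/(6LEI) = 237.2/EI
  span EF: point load 122 at a = 3.25: Pab(L + b)/(6LEI) = 322.2/EI
  span EF: point load 140 at a = 4.06: Pab(L + b)/(6LEI) = 317.9/EI
  relative rotation θ_0 = (594.4 + 640.1)/EI = 1234/EI
A unit hogging moment at E produces rotation L₁/(3EI) + L₂/(3EI) = 4.583/EI.
Slope continuity at E: θ_0 = M_E·4.583/EI, so M_E = 1234/4.583 = 269.3 kip·ft (hogging).

M_E = 269.3 kip·ft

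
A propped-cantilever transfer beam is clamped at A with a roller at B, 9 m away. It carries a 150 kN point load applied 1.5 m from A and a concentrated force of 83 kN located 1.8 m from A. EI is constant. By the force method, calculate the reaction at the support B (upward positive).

Release the roller at B. Primary structure: cantilever fixed at A.
Downward deflection at the released point B due to the loads:
  point load 150 at a = 1.5: Pa²(3L − a)/(6EI) = 1434/EI
  point load 83 at a = 1.8: Pa²(3L − a)/(6EI) = 1129/EI
  δ_0 = 2564/EI
Tip deflection under a unit load at B: L³/(3EI) = 243/EI.
Compatibility at B: δ_0 − R_B·δ_{BB} = 0, so R_B = 2564/243 = 10.55 kN.

R_B = 10.55 kN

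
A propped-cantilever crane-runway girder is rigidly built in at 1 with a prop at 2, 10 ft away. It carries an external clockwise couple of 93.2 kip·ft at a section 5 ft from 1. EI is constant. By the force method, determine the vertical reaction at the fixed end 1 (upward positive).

Choose R_2 as the redundant. The primary structure is the cantilever fixed at 1.
Downward deflection at the released point 2 due to the loads:
  clockwise couple 93.2 at a = 5: M₀a(2L − a)/(2EI) = 3495/EI
Flexibility coefficient — unit upward force at 2: δ_{22} = L³/(3EI) = 333.3/EI.
The prop prevents deflection at 2: R_2 = δ_0/δ_{22} = 3495/333.3 = 10.48 kip.
Vertical equilibrium: R_1 = ΣP − R_2 = 0 − 10.48 = -10.48 kip.

R_1 = -10.48 kip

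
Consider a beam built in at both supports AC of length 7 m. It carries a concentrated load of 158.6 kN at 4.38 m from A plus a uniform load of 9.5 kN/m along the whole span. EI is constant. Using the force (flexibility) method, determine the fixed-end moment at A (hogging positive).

Release both end moments; the primary structure is a simply-supported span AC with redundants M_A and M_C.
End rotations of the released simple span under the applied load (×1/EI):
  at A: point load 158.6 at a = 4.38: Pab(L + b)/(6LEI) = 416.9/EI
  at C: point load 158.6 at a = 4.38: Pab(L + a)/(6LEI) = 493.1/EI
  at A: UDL 9.5: wL³/(24EI) = 135.8/EI
  at C: UDL 9.5: wL³/(24EI) = 135.8/EI
  θ_A0 = 552.6/EI,  θ_C0 = 628.9/EI
Flexibility coefficients: a unit moment at one end gives L/(3EI) there and L/(6EI) at the far end, so f₁₁ = f₂₂ = 2.333/EI and f₁₂ = f₂₁ = 1.167/EI.
Compatibility — zero rotation at each built-in end:
  2.333 M_A + 1.167 M_C = 552.6
  1.167 M_A + 2.333 M_C = 628.9
Solving the pair gives M_A = 136.1 kN·m and M_C = 201.5 kN·m (hogging).

M_A = 136.1 kN·m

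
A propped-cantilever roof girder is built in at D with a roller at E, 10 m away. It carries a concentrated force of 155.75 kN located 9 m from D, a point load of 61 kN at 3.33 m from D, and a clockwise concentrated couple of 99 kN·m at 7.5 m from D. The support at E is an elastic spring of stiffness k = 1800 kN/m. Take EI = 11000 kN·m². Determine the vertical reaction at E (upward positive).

Remove the prop at E; the released (primary) structure is a cantilever built in at D.
Deflection at E on the released cantilever, summing each load's contribution:
  point load 155.75 at a = 9: Pa²(3L − a)/(6EI) = 44155/EI
  point load 61 at a = 3.33: Pa²(3L − a)/(6EI) = 3007/EI
  clockwise couple 99 at a = 7.5: M₀a(2L − a)/(2EI) = 4641/EI
  δ_0 = 51802/EI
Tip deflection under a unit load at E: L³/(3EI) = 333.3/EI.
With EI = 11000 kN·m²: δ_0 = 4.7093 m and δ_{EE} = 0.030303 m/kN.
Compatibility — the spring shortens by R_E/k under the reaction it provides: δ_0 − R_E·δ_{EE} = R_E/k. With 1/k = 0.000556 m/kN, R_E = δ_0 / (δ_{EE} + 1/k) = 4.7093 / (0.030303 + 0.000556) = 152.6 kN.

R_E = 152.6 kN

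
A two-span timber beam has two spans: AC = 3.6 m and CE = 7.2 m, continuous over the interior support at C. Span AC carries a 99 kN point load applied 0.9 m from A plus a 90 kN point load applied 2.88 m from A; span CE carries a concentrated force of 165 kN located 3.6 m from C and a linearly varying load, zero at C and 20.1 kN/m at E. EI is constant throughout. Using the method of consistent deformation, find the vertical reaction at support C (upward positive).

R_C = 294.4 kN

Insert a hinge at C; M_C is the redundant, and each span becomes simply supported.
Discontinuity in slope at C on the released structure — sum the simple-span end rotations:
  span AC: point load 99 at a = 0.9: Pab(L + a)/(6LEI) = 50.12/EI
  span AC: point load 90 at a = 2.88: Pab(L + a)/(6LEI) = 55.99/EI
  span CE: point load 165 at a = 3.6: Pab(L + b)/(6LEI) = 534.6/EI
  span CE: triangular load, peak 20.1: 7w₀L³/(360EI) = 145.9/EI
  relative rotation θ_0 = (106.1 + 680.5)/EI = 786.6/EI
A unit hogging moment at C produces rotation L₁/(3EI) + L₂/(3EI) = 3.6/EI.
Slope continuity at C: θ_0 = M_C·3.6/EI, so M_C = 786.6/3.6 = 218.5 kN·m (hogging).
Span AC, ΣM about A with M_C applied at C: R_C^{AC}·3.6 = 348.3 + 218.5, so R_C^{AC} = 157.4 kN and R_A = 189 − 157.4 = 31.56 kN.
Span CE, ΣM about E: R_C^{CE}·7.2 = 767.7 + 218.5, so R_C^{CE} = 137 kN and R_E = 237.4 − 137 = 100.4 kN.
R_C = 157.4 + 137 = 294.4 kN.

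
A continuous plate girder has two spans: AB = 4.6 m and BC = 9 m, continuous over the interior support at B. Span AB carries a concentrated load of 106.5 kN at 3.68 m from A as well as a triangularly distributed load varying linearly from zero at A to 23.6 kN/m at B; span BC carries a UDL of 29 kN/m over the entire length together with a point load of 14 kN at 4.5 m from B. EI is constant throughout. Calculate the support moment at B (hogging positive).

M_B = 245.1 kN·m

Release continuity at B by inserting a hinge; the redundant is the internal moment M_B. The primary structure is two simply-supported spans AB and BC.
Rotations at B on the released spans (each span's end-slope, ×1/EI):
  span AB: point load 106.5 at a = 3.68: Pab(L + a)/(6LEI) = 108.2/EI
  span AB: triangular load, peak 23.6: w₀L³/(45EI) = 51.05/EI
  span BC: UDL 29: wL³/(24EI) = 880.9/EI
  span BC: point load 14 at a = 4.5: Pab(L + b)/(6LEI) = 70.88/EI
  relative rotation θ_0 = (159.2 + 951.8)/EI = 1111/EI
A unit hogging moment at B produces rotation L₁/(3EI) + L₂/(3EI) = 4.533/EI.
Slope continuity at B: θ_0 = M_B·4.533/EI, so M_B = 1111/4.533 = 245.1 kN·m (hogging).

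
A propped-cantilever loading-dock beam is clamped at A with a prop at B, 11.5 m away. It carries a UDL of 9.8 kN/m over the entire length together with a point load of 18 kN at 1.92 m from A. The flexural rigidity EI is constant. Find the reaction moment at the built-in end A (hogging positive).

M_A = 188.4 kN·m

Remove the prop at B; the released (primary) structure is a cantilever built in at A.
Free-end deflection of the primary structure under the applied loading (downward +):
  UDL 9.8: wL⁴/(8EI) = 21425/EI
  point load 18 at a = 1.92: Pa²(3L − a)/(6EI) = 360.3/EI
  δ_0 = 21786/EI
Flexibility coefficient — unit upward force at B: δ_{BB} = L³/(3EI) = 507/EI.
The prop prevents deflection at B: R_B = δ_0/δ_{BB} = 21786/507 = 42.97 kN.
Moment equilibrium about A: M_A = Σ(load moments about A) − R_B·L = 682.6 − 42.97×11.5 = 188.4 kN·m.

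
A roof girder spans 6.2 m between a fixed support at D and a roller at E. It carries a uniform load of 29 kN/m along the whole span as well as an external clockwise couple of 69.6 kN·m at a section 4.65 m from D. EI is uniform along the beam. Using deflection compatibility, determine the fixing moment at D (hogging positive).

M_D = 111.1 kN·m

Choose R_E as the redundant. The primary structure is the cantilever fixed at D.
Primary-structure tip deflection at E by superposition:
  UDL 29: wL⁴/(8EI) = 5356/EI
  clockwise couple 69.6 at a = 4.65: M₀a(2L − a)/(2EI) = 1254/EI
  δ_0 = 6611/EI
Tip deflection under a unit load at E: L³/(3EI) = 79.44/EI.
Compatibility at E: δ_0 − R_E·δ_{EE} = 0, so R_E = 6611/79.44 = 83.21 kN.
Moment equilibrium about D: M_D = Σ(load moments about D) − R_E·L = 627 − 83.21×6.2 = 111.1 kN·m.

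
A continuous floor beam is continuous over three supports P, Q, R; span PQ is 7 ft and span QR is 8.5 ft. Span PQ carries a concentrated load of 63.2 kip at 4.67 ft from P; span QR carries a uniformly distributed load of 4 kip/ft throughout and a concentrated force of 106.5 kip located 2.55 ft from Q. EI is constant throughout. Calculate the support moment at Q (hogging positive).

Insert a hinge at Q; M_Q is the redundant, and each span becomes simply supported.
Discontinuity in slope at Q on the released structure — sum the simple-span end rotations:
  span PQ: point load 63.2 at a = 4.67: Pab(L + a)/(6LEI) = 191.1/EI
  span QR: UDL 4: wL³/(24EI) = 102.4/EI
  span QR: point load 106.5 at a = 2.55: Pab(L + b)/(6LEI) = 457.8/EI
  relative rotation θ_0 = (191.1 + 560.2)/EI = 751.3/EI
A unit hogging moment at Q produces rotation L₁/(3EI) + L₂/(3EI) = 5.167/EI.
Slope continuity at Q: θ_0 = M_Q·5.167/EI, so M_Q = 751.3/5.167 = 145.4 kip·ft (hogging).

M_Q = 145.4 kip·ft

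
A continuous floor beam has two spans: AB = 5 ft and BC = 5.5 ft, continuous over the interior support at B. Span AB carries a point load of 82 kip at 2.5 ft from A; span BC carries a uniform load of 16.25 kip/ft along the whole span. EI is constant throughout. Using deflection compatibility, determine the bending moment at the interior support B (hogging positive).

M_B = 68.79 kip·ft

Release continuity at B by inserting a hinge; the redundant is the internal moment M_B. The primary structure is two simply-supported spans AB and BC.
End slopes at the hinge B, treating each span as simply supported:
  span AB: point load 82 at a = 2.5: Pab(L + a)/(6LEI) = 128.1/EI
  span BC: UDL 16.25: wL³/(24EI) = 112.6/EI
  relative rotation θ_0 = (128.1 + 112.6)/EI = 240.8/EI
A unit hogging moment at B produces rotation L₁/(3EI) + L₂/(3EI) = 3.5/EI.
Compatibility: M_B·(L₁+L₂)/(3EI) = θ_0, giving M_B = 68.79 kip·ft (hogging).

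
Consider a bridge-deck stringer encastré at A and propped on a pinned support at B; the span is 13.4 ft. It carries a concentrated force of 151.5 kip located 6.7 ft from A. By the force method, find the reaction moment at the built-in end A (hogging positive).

M_A = 380.6 kip·ft

Choose R_B as the redundant. The primary structure is the cantilever fixed at A.
Primary-structure tip deflection at B by superposition:
  point load 151.5 at a = 6.7: Pa²(3L − a)/(6EI) = 37971/EI
Tip deflection under a unit load at B: L³/(3EI) = 802/EI.
The prop prevents deflection at B: R_B = δ_0/δ_{BB} = 37971/802 = 47.34 kip.
Moment equilibrium about A: M_A = Σ(load moments about A) − R_B·L = 1015 − 47.34×13.4 = 380.6 kip·ft.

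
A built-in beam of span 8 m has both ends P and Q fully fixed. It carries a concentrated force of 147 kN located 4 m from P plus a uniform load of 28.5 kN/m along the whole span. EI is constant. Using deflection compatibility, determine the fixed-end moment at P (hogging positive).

M_P = 299 kN·m

Take the two fixed-end moments M_P, M_Q as redundants; the released structure is the simple span PQ.
On the primary (simply-supported) span, the end slopes from the loading are:
  at P: point load 147 at a = 4: Pab(L + b)/(6LEI) = 588/EI
  at Q: point load 147 at a = 4: Pab(L + a)/(6LEI) = 588/EI
  at P: UDL 28.5: wL³/(24EI) = 608/EI
  at Q: UDL 28.5: wL³/(24EI) = 608/EI
  θ_P0 = 1196/EI,  θ_Q0 = 1196/EI
Flexibility coefficients: a unit moment at one end gives L/(3EI) there and L/(6EI) at the far end, so f₁₁ = f₂₂ = 2.667/EI and f₁₂ = f₂₁ = 1.333/EI.
Compatibility — zero rotation at each built-in end:
  2.667 M_P + 1.333 M_Q = 1196
  1.333 M_P + 2.667 M_Q = 1196
Solving the pair gives M_P = 299 kN·m and M_Q = 299 kN·m (hogging).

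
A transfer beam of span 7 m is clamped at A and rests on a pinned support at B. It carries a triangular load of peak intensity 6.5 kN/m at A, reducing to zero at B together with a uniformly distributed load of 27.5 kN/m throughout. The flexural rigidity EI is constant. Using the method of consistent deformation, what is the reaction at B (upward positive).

Release the roller at B. Primary structure: cantilever fixed at A.
Free-end deflection of the primary structure under the applied loading (downward +):
  triangular load, peak 6.5 at the fixed end: w₀L⁴/(30EI) = 520.2/EI
  UDL 27.5: wL⁴/(8EI) = 8253/EI
  δ_0 = 8774/EI
Tip deflection under a unit load at B: L³/(3EI) = 114.3/EI.
Compatibility at B: δ_0 − R_B·δ_{BB} = 0, so R_B = 8774/114.3 = 76.74 kN.

R_B = 76.74 kN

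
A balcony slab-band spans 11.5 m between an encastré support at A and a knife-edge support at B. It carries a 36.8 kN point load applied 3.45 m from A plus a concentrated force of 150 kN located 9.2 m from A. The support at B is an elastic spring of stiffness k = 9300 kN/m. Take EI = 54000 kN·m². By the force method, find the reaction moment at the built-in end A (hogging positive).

Remove the prop at B; the released (primary) structure is a cantilever built in at A.
Downward deflection at the released point B due to the loads:
  point load 36.8 at a = 3.45: Pa²(3L − a)/(6EI) = 2267/EI
  point load 150 at a = 9.2: Pa²(3L − a)/(6EI) = 53535/EI
  δ_0 = 55802/EI
Flexibility coefficient — unit upward force at B: δ_{BB} = L³/(3EI) = 507/EI.
With EI = 54000 kN·m²: δ_0 = 1.0334 m and δ_{BB} = 0.009388 m/kN.
Compatibility — the spring shortens by R_B/k under the reaction it provides: δ_0 − R_B·δ_{BB} = R_B/k. With 1/k = 0.000108 m/kN, R_B = δ_0 / (δ_{BB} + 1/k) = 1.0334 / (0.009388 + 0.000108) = 108.8 kN.
Moment equilibrium about A: M_A = Σ(load moments about A) − R_B·L = 1507 − 108.8×11.5 = 255.5 kN·m.

M_A = 255.5 kN·m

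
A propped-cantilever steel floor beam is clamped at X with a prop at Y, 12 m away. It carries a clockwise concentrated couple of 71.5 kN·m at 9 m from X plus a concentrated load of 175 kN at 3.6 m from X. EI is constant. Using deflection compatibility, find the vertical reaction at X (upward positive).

Release the roller at Y. Primary structure: cantilever fixed at X.
Downward deflection at the released point Y due to the loads:
  clockwise couple 71.5 at a = 9: M₀a(2L − a)/(2EI) = 4826/EI
  point load 175 at a = 3.6: Pa²(3L − a)/(6EI) = 12247/EI
  δ_0 = 17073/EI
Tip deflection under a unit load at Y: L³/(3EI) = 576/EI.
The prop prevents deflection at Y: R_Y = δ_0/δ_{YY} = 17073/576 = 29.64 kN.
Vertical equilibrium: R_X = ΣP − R_Y = 175 − 29.64 = 145.4 kN.

R_X = 145.4 kN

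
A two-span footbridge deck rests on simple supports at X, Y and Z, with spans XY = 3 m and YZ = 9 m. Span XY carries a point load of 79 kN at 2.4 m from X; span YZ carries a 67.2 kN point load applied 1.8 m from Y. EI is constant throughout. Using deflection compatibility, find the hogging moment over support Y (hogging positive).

Insert a hinge at Y; M_Y is the redundant, and each span becomes simply supported.
Rotations at Y on the released spans (each span's end-slope, ×1/EI):
  span XY: point load 79 at a = 2.4: Pab(L + a)/(6LEI) = 34.13/EI
  span YZ: point load 67.2 at a = 1.8: Pab(L + b)/(6LEI) = 261.3/EI
  relative rotation θ_0 = (34.13 + 261.3)/EI = 295.4/EI
A unit hogging moment at Y produces rotation L₁/(3EI) + L₂/(3EI) = 4/EI.
Compatibility: M_Y·(L₁+L₂)/(3EI) = θ_0, giving M_Y = 73.85 kN·m (hogging).

M_Y = 73.85 kN·m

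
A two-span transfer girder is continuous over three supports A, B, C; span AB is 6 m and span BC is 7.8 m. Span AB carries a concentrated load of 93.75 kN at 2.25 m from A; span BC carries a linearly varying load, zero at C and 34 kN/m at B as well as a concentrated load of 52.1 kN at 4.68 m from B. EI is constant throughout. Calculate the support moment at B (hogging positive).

M_B = 155.9 kN·m

Take M_B as the redundant. Released structure: two simple spans AB and BC with a hinge at B.
End slopes at the hinge B, treating each span as simply supported:
  span AB: point load 93.75 at a = 2.25: Pab(L + a)/(6LEI) = 181.3/EI
  span BC: triangular load, peak 34: w₀L³/(45EI) = 358.6/EI
  span BC: point load 52.1 at a = 4.68: Pab(L + b)/(6LEI) = 177.5/EI
  relative rotation θ_0 = (181.3 + 536.1)/EI = 717.3/EI
A unit hogging moment at B produces rotation L₁/(3EI) + L₂/(3EI) = 4.6/EI.
Compatibility: M_B·(L₁+L₂)/(3EI) = θ_0, giving M_B = 155.9 kN·m (hogging).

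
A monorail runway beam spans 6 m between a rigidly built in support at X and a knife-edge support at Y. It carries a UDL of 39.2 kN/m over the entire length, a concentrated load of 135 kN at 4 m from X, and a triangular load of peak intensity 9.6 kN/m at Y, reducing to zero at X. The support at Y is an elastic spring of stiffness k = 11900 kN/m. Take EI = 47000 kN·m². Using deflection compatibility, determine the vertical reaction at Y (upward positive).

Choose R_Y as the redundant. The primary structure is the cantilever fixed at X.
Primary-structure tip deflection at Y by superposition:
  UDL 39.2: wL⁴/(8EI) = 6350/EI
  point load 135 at a = 4: Pa²(3L − a)/(6EI) = 5040/EI
  triangular load, peak 9.6 at the free end: 11w₀L⁴/(120EI) = 1140/EI
  δ_0 = 12531/EI
Flexibility coefficient — unit upward force at Y: δ_{YY} = L³/(3EI) = 72/EI.
With EI = 47000 kN·m²: δ_0 = 0.26661 m and δ_{YY} = 0.001532 m/kN.
Compatibility — the spring shortens by R_Y/k under the reaction it provides: δ_0 − R_Y·δ_{YY} = R_Y/k. With 1/k = 0.000084 m/kN, R_Y = δ_0 / (δ_{YY} + 1/k) = 0.26661 / (0.001532 + 0.000084) = 165 kN.

R_Y = 165 kN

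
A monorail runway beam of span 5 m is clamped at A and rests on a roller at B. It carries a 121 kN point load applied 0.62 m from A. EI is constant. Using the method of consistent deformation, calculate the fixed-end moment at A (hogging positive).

M_A = 61.64 kN·m

Take the reaction at B as the redundant and release it; the primary structure is a cantilever fixed at A.
Deflection at B on the released cantilever, summing each load's contribution:
  point load 121 at a = 0.62: Pa²(3L − a)/(6EI) = 111.5/EI
Tip deflection under a unit load at B: L³/(3EI) = 41.67/EI.
Compatibility at B: δ_0 − R_B·δ_{BB} = 0, so R_B = 111.5/41.67 = 2.675 kN.
Moment equilibrium about A: M_A = Σ(load moments about A) − R_B·L = 75.02 − 2.675×5 = 61.64 kN·m.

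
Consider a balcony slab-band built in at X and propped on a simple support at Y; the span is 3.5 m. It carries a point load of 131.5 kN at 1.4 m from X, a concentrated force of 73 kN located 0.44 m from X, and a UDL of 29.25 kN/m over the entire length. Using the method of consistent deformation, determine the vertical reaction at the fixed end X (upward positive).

R_X = 239.5 kN

Choose R_Y as the redundant. The primary structure is the cantilever fixed at X.
Downward deflection at the released point Y due to the loads:
  point load 131.5 at a = 1.4: Pa²(3L − a)/(6EI) = 390.9/EI
  point load 73 at a = 0.44: Pa²(3L − a)/(6EI) = 23.7/EI
  UDL 29.25: wL⁴/(8EI) = 548.7/EI
  δ_0 = 963.3/EI
Flexibility coefficient — unit upward force at Y: δ_{YY} = L³/(3EI) = 14.29/EI.
The prop prevents deflection at Y: R_Y = δ_0/δ_{YY} = 963.3/14.29 = 67.4 kN.
Vertical equilibrium: R_X = ΣP − R_Y = 306.9 − 67.4 = 239.5 kN.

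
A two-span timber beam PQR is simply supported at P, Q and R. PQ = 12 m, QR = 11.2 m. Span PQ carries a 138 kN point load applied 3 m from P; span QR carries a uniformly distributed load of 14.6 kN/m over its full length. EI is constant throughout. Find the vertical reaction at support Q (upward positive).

Insert a hinge at Q; M_Q is the redundant, and each span becomes simply supported.
Rotations at Q on the released spans (each span's end-slope, ×1/EI):
  span PQ: point load 138 at a = 3: Pab(L + a)/(6LEI) = 776.2/EI
  span QR: UDL 14.6: wL³/(24EI) = 854.7/EI
  relative rotation θ_0 = (776.2 + 854.7)/EI = 1631/EI
A unit hogging moment at Q produces rotation L₁/(3EI) + L₂/(3EI) = 7.733/EI.
Slope continuity at Q: θ_0 = M_Q·7.733/EI, so M_Q = 1631/7.733 = 210.9 kN·m (hogging).
Span PQ, ΣM about P with M_Q applied at Q: R_Q^{PQ}·12 = 414 + 210.9, so R_Q^{PQ} = 52.07 kN and R_P = 138 − 52.07 = 85.93 kN.
Span QR, ΣM about R: R_Q^{QR}·11.2 = 915.7 + 210.9, so R_Q^{QR} = 100.6 kN and R_R = 163.5 − 100.6 = 62.93 kN.
R_Q = 52.07 + 100.6 = 152.7 kN.

R_Q = 152.7 kN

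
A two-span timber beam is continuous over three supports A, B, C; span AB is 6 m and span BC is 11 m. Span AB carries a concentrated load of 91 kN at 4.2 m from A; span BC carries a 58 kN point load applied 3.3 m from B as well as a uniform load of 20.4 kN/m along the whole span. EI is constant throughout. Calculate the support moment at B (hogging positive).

M_B = 307.7 kN·m

Insert a hinge at B; M_B is the redundant, and each span becomes simply supported.
Discontinuity in slope at B on the released structure — sum the simple-span end rotations:
  span AB: point load 91 at a = 4.2: Pab(L + a)/(6LEI) = 194.9/EI
  span BC: point load 58 at a = 3.3: Pab(L + b)/(6LEI) = 417.6/EI
  span BC: UDL 20.4: wL³/(24EI) = 1131/EI
  relative rotation θ_0 = (194.9 + 1549)/EI = 1744/EI
A unit hogging moment at B produces rotation L₁/(3EI) + L₂/(3EI) = 5.667/EI.
Slope continuity at B: θ_0 = M_B·5.667/EI, so M_B = 1744/5.667 = 307.7 kN·m (hogging).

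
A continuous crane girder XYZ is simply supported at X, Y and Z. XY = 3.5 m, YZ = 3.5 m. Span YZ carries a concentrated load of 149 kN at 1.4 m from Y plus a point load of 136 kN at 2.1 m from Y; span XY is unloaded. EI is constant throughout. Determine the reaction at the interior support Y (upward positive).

R_Y = 195.3 kN

Take M_Y as the redundant. Released structure: two simple spans XY and YZ with a hinge at Y.
End slopes at the hinge Y, treating each span as simply supported:
  span YZ: point load 149 at a = 1.4: Pab(L + b)/(6LEI) = 116.8/EI
  span YZ: point load 136 at a = 2.1: Pab(L + b)/(6LEI) = 93.3/EI
  relative rotation θ_0 = (0 + 210.1)/EI = 210.1/EI
A unit hogging moment at Y produces rotation L₁/(3EI) + L₂/(3EI) = 2.333/EI.
Slope continuity at Y: θ_0 = M_Y·2.333/EI, so M_Y = 210.1/2.333 = 90.05 kN·m (hogging).
Span XY, ΣM about X with M_Y applied at Y: R_Y^{XY}·3.5 = 0 + 90.05, so R_Y^{XY} = 25.73 kN and R_X = 0 − 25.73 = -25.73 kN.
Span YZ, ΣM about Z: R_Y^{YZ}·3.5 = 503.3 + 90.05, so R_Y^{YZ} = 169.5 kN and R_Z = 285 − 169.5 = 115.5 kN.
R_Y = 25.73 + 169.5 = 195.3 kN.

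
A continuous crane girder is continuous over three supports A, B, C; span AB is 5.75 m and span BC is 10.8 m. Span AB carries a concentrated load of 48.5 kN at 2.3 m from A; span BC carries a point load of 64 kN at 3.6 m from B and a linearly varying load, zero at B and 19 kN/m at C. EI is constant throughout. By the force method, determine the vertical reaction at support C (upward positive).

R_C = 72.68 kN

Release continuity at B by inserting a hinge; the redundant is the internal moment M_B. The primary structure is two simply-supported spans AB and BC.
Rotations at B on the released spans (each span's end-slope, ×1/EI):
  span AB: point load 48.5 at a = 2.3: Pab(L + a)/(6LEI) = 89.8/EI
  span BC: point load 64 at a = 3.6: Pab(L + b)/(6LEI) = 460.8/EI
  span BC: triangular load, peak 19: 7w₀L³/(360EI) = 465.4/EI
  relative rotation θ_0 = (89.8 + 926.2)/EI = 1016/EI
A unit hogging moment at B produces rotation L₁/(3EI) + L₂/(3EI) = 5.517/EI.
Compatibility: M_B·(L₁+L₂)/(3EI) = θ_0, giving M_B = 184.2 kN·m (hogging).
Span BC, ΣM about C: R_B^{BC}·10.8 = 830.2 + 184.2, so R_B^{BC} = 93.92 kN and R_C = 166.6 − 93.92 = 72.68 kN.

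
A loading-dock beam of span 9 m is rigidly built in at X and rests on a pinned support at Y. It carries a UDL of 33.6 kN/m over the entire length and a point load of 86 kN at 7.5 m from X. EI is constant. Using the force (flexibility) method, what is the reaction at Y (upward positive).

Take the reaction at Y as the redundant and release it; the primary structure is a cantilever fixed at X.
Deflection at Y on the released cantilever, summing each load's contribution:
  UDL 33.6: wL⁴/(8EI) = 27556/EI
  point load 86 at a = 7.5: Pa²(3L − a)/(6EI) = 15722/EI
  δ_0 = 43278/EI
Tip deflection under a unit load at Y: L³/(3EI) = 243/EI.
The prop prevents deflection at Y: R_Y = δ_0/δ_{YY} = 43278/243 = 178.1 kN.

R_Y = 178.1 kN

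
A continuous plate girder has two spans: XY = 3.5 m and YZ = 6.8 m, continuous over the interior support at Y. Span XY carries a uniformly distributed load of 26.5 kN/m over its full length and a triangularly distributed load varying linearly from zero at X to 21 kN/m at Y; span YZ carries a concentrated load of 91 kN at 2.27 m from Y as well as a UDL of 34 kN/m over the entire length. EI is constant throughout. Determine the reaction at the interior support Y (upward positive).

R_Y = 344.5 kN

Insert a hinge at Y; M_Y is the redundant, and each span becomes simply supported.
Discontinuity in slope at Y on the released structure — sum the simple-span end rotations:
  span XY: UDL 26.5: wL³/(24EI) = 47.34/EI
  span XY: triangular load, peak 21: w₀L³/(45EI) = 20.01/EI
  span YZ: point load 91 at a = 2.27: Pab(L + b)/(6LEI) = 259.9/EI
  span YZ: UDL 34: wL³/(24EI) = 445.4/EI
  relative rotation θ_0 = (67.35 + 705.3)/EI = 772.7/EI
A unit hogging moment at Y produces rotation L₁/(3EI) + L₂/(3EI) = 3.433/EI.
Slope continuity at Y: θ_0 = M_Y·3.433/EI, so M_Y = 772.7/3.433 = 225 kN·m (hogging).
Span XY, ΣM about X with M_Y applied at Y: R_Y^{XY}·3.5 = 248.1 + 225, so R_Y^{XY} = 135.2 kN and R_X = 129.5 − 135.2 = -5.673 kN.
Span YZ, ΣM about Z: R_Y^{YZ}·6.8 = 1198 + 225, so R_Y^{YZ} = 209.3 kN and R_Z = 322.2 − 209.3 = 112.9 kN.
R_Y = 135.2 + 209.3 = 344.5 kN.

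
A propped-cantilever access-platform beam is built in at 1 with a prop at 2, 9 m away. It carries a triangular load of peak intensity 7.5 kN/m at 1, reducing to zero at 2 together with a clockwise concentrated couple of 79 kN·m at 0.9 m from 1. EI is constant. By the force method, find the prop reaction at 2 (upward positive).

R_2 = 9.252 kN

Release the roller at 2. Primary structure: cantilever fixed at 1.
Downward deflection at the released point 2 due to the loads:
  triangular load, peak 7.5 at the fixed end: w₀L⁴/(30EI) = 1640/EI
  clockwise couple 79 at a = 0.9: M₀a(2L − a)/(2EI) = 607.9/EI
  δ_0 = 2248/EI
Flexibility coefficient — unit upward force at 2: δ_{22} = L³/(3EI) = 243/EI.
The prop prevents deflection at 2: R_2 = δ_0/δ_{22} = 2248/243 = 9.252 kN.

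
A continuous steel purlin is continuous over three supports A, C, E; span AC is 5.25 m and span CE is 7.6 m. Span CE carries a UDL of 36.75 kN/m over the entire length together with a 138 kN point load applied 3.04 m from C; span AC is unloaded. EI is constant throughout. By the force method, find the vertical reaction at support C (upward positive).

R_C = 311.3 kN

Insert a hinge at C; M_C is the redundant, and each span becomes simply supported.
Discontinuity in slope at C on the released structure — sum the simple-span end rotations:
  span CE: UDL 36.75: wL³/(24EI) = 672.2/EI
  span CE: point load 138 at a = 3.04: Pab(L + b)/(6LEI) = 510.1/EI
  relative rotation θ_0 = (0 + 1182)/EI = 1182/EI
A unit hogging moment at C produces rotation L₁/(3EI) + L₂/(3EI) = 4.283/EI.
Compatibility: M_C·(L₁+L₂)/(3EI) = θ_0, giving M_C = 276 kN·m (hogging).
Span AC, ΣM about A with M_C applied at C: R_C^{AC}·5.25 = 0 + 276, so R_C^{AC} = 52.58 kN and R_A = 0 − 52.58 = -52.58 kN.
Span CE, ΣM about E: R_C^{CE}·7.6 = 1691 + 276, so R_C^{CE} = 258.8 kN and R_E = 417.3 − 258.8 = 158.5 kN.
R_C = 52.58 + 258.8 = 311.3 kN.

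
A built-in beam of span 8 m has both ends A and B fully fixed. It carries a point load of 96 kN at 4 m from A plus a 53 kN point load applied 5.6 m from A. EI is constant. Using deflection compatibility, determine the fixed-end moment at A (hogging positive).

M_A = 122.7 kN·m

Take the two fixed-end moments M_A, M_B as redundants; the released structure is the simple span AB.
On the primary (simply-supported) span, the end slopes from the loading are:
  at A: point load 96 at a = 4: Pab(L + b)/(6LEI) = 384/EI
  at B: point load 96 at a = 4: Pab(L + a)/(6LEI) = 384/EI
  at A: point load 53 at a = 5.6: Pab(L + b)/(6LEI) = 154.3/EI
  at B: point load 53 at a = 5.6: Pab(L + a)/(6LEI) = 201.8/EI
  θ_A0 = 538.3/EI,  θ_B0 = 585.8/EI
Flexibility coefficients: a unit moment at one end gives L/(3EI) there and L/(6EI) at the far end, so f₁₁ = f₂₂ = 2.667/EI and f₁₂ = f₂₁ = 1.333/EI.
Compatibility — zero rotation at each built-in end:
  2.667 M_A + 1.333 M_B = 538.3
  1.333 M_A + 2.667 M_B = 585.8
Solving the pair gives M_A = 122.7 kN·m and M_B = 158.3 kN·m (hogging).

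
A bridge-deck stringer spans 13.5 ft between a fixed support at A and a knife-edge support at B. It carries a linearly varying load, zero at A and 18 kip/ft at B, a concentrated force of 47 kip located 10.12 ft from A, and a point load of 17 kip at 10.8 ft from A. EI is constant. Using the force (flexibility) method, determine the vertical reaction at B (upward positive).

Remove the prop at B; the released (primary) structure is a cantilever built in at A.
Free-end deflection of the primary structure under the applied loading (downward +):
  triangular load, peak 18 at the free end: 11w₀L⁴/(120EI) = 54805/EI
  point load 47 at a = 10.12: Pa²(3L − a)/(6EI) = 24372/EI
  point load 17 at a = 10.8: Pa²(3L − a)/(6EI) = 9815/EI
  δ_0 = 88992/EI
Flexibility coefficient — unit upward force at B: δ_{BB} = L³/(3EI) = 820.1/EI.
Compatibility at B: δ_0 − R_B·δ_{BB} = 0, so R_B = 88992/820.1 = 108.5 kip.

R_B = 108.5 kip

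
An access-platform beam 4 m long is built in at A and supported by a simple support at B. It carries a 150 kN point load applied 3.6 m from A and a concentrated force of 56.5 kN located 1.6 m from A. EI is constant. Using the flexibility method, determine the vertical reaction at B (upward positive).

Take the reaction at B as the redundant and release it; the primary structure is a cantilever fixed at A.
Primary-structure tip deflection at B by superposition:
  point load 150 at a = 3.6: Pa²(3L − a)/(6EI) = 2722/EI
  point load 56.5 at a = 1.6: Pa²(3L − a)/(6EI) = 250.7/EI
  δ_0 = 2972/EI
Tip deflection under a unit load at B: L³/(3EI) = 21.33/EI.
Compatibility at B: δ_0 − R_B·δ_{BB} = 0, so R_B = 2972/21.33 = 139.3 kN.

R_B = 139.3 kN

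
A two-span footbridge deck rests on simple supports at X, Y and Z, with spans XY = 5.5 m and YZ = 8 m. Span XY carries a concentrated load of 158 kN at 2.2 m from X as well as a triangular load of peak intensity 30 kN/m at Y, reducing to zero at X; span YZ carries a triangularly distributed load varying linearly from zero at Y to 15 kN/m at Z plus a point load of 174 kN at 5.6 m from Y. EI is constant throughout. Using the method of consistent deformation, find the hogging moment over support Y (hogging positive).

Release continuity at Y by inserting a hinge; the redundant is the internal moment M_Y. The primary structure is two simply-supported spans XY and YZ.
Discontinuity in slope at Y on the released structure — sum the simple-span end rotations:
  span XY: point load 158 at a = 2.2: Pab(L + a)/(6LEI) = 267.7/EI
  span XY: triangular load, peak 30: w₀L³/(45EI) = 110.9/EI
  span YZ: triangular load, peak 15: 7w₀L³/(360EI) = 149.3/EI
  span YZ: point load 174 at a = 5.6: Pab(L + b)/(6LEI) = 506.7/EI
  relative rotation θ_0 = (378.6 + 656)/EI = 1035/EI
A unit hogging moment at Y produces rotation L₁/(3EI) + L₂/(3EI) = 4.5/EI.
Compatibility: M_Y·(L₁+L₂)/(3EI) = θ_0, giving M_Y = 229.9 kN·m (hogging).

M_Y = 229.9 kN·m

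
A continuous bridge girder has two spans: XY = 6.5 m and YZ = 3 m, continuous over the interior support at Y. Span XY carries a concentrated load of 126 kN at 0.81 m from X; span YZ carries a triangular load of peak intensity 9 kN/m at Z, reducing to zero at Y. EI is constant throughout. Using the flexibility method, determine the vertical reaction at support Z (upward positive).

Take M_Y as the redundant. Released structure: two simple spans XY and YZ with a hinge at Y.
Rotations at Y on the released spans (each span's end-slope, ×1/EI):
  span XY: point load 126 at a = 0.81: Pab(L + a)/(6LEI) = 108.8/EI
  span YZ: triangular load, peak 9: 7w₀L³/(360EI) = 4.725/EI
  relative rotation θ_0 = (108.8 + 4.725)/EI = 113.6/EI
A unit hogging moment at Y produces rotation L₁/(3EI) + L₂/(3EI) = 3.167/EI.
Slope continuity at Y: θ_0 = M_Y·3.167/EI, so M_Y = 113.6/3.167 = 35.87 kN·m (hogging).
Span YZ, ΣM about Z: R_Y^{YZ}·3 = 13.5 + 35.87, so R_Y^{YZ} = 16.46 kN and R_Z = 13.5 − 16.46 = -2.955 kN.

R_Z = -2.955 kN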